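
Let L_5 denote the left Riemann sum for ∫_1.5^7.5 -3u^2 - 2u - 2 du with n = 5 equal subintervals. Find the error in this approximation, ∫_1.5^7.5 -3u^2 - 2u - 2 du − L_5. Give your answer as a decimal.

-100.08

Exact integral: ∫_1.5^7.5 f(u) du = -484.5.
L_5 = -384.42.
Error = -484.5 − (-384.42) = -100.08.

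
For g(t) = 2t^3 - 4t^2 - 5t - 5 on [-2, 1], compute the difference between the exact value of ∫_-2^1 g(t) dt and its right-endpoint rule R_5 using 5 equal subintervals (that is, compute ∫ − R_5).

Exact integral: ∫_-2^1 g(t) dt = -27.
R_5 = -23.76.
Error = -27 − (-23.76) = -3.24.

-3.24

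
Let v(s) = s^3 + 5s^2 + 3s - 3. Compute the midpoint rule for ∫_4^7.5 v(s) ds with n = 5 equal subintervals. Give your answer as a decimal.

Δs = (7.5 − 4)/5 = 0.7.
Midpoints: 4.35, 5.05, 5.75, 6.45, 7.15.
v(4.35) = 186.975375, v(5.05) = 268.450125, v(5.75) = 369.671875, v(6.45) = 492.698625, v(7.15) = 639.588375.
Sum = Δs · [v(4.35) + v(5.05) + v(5.75) + v(6.45) + v(7.15)].
Sum = 1370.1690625.

1370.1690625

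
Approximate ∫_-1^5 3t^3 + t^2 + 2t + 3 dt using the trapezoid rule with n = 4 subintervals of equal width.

Δt = (5 − (-1))/4 = 1.5.
f(-1) = -1, f(0.5) = 4.625, f(2) = 35, f(3.5) = 150.875, f(5) = 413.
T_4 = (Δt/2)·[f(t_0) + 2f(t_1) + 2f(t_2) + 2f(t_3) + f(t_4)].
Sum = 594.75.

594.75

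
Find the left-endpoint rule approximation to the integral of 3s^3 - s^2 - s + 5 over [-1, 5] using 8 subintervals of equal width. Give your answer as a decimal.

323.0625

Δs = (5 − (-1))/8 = 0.75.
Left endpoints: -1, -0.25, 0.5, 1.25, 2, 2.75, 3.5, 4.25.
f(-1) = 2, f(-0.25) = 5.140625, f(0.5) = 4.625, f(1.25) = 8.046875, f(2) = 23, f(2.75) = 57.078125, f(3.5) = 117.875, f(4.25) = 212.984375.
Sum = Δs · [f(-1) + f(-0.25) + f(0.5) + ...].
Sum = 323.0625.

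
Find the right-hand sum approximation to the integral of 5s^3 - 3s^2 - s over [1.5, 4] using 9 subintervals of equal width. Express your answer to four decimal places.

283.4259

Δs = (4 − 1.5)/9 = 5/18.
Right endpoints: 16/9, 37/18, 7/3, 47/18, 26/9, 19/6, 31/9, 67/18, 4.
f(16/9) = 12272/729, f(37/18) = 167351/5832, f(7/3) = 1211/27, f(47/18) = 384601/5832, f(26/9) = 67522/729, f(19/6) = 27113/216, f(31/9) = 120497/729, f(67/18) = 1239701/5832, f(4) = 268.
Sum = Δs · [f(16/9) + f(37/18) + f(7/3) + ...].
Sum ≈ 283.4259.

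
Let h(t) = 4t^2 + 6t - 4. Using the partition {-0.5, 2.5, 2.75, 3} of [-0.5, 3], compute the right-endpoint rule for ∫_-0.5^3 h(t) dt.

131.1875

Subinterval widths: 3, 0.25, 0.25.
Right endpoints: 2.5, 2.75, 3.
h(2.5) = 36, h(2.75) = 42.75, h(3) = 50.
Sum = Σ Δt_i · h(t_i).
Sum = 131.1875.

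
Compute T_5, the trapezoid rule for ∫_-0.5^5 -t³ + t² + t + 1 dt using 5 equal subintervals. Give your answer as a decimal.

Δt = (5 − (-0.5))/5 = 1.1.
f(-0.5) = 0.875, f(0.6) = 1.744, f(1.7) = 0.677, f(2.8) = -10.312, f(3.9) = -39.209, f(5) = -94.
T_5 = (Δt/2)·[f(t_0) + 2f(t_1) + ... + 2f(t_{4}) + f(t_5)].
Sum = -103.02875.

-103.02875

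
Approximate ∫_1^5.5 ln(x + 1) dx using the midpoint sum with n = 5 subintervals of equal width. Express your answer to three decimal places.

6.292

Δx = (5.5 − 1)/5 = 0.9.
Midpoints: 1.45, 2.35, 3.25, 4.15, 5.05.
f(1.45) ≈ 0.896, f(2.35) ≈ 1.209, f(3.25) ≈ 1.447, f(4.15) ≈ 1.639, f(5.05) ≈ 1.800.
Sum = Δx · [f(1.45) + f(2.35) + f(3.25) + f(4.15) + f(5.05)].
Sum ≈ 6.292.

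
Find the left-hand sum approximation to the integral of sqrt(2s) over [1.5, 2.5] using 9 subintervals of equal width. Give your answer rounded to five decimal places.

1.96659

Δs = (2.5 − 1.5)/9 = 1/9.
Left endpoints: 1.5, 29/18, 31/18, 11/6, 35/18, 37/18, 13/6, 41/18, 43/18.
f(1.5) ≈ 1.73205, f(29/18) ≈ 1.79505, f(31/18) ≈ 1.85592, f(11/6) ≈ 1.91485, f(35/18) ≈ 1.97203, f(37/18) ≈ 2.02759, f(13/6) ≈ 2.08167, f(41/18) ≈ 2.13437, f(43/18) ≈ 2.18581.
Sum = Δs · [f(1.5) + f(29/18) + f(31/18) + ...].
Sum ≈ 1.96659.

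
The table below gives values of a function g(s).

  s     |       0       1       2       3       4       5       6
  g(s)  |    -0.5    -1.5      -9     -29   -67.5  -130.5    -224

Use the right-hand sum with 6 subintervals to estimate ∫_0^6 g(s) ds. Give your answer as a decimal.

-461.5

Δs = 1.
Sum = 1·[(-1.5) + (-9) + (-29) + (-67.5) + (-130.5) + (-224)] = -461.5.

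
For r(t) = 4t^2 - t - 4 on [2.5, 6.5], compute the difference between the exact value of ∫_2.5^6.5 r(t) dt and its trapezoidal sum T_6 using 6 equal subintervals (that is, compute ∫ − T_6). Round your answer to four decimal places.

Exact integral: ∫_2.5^6.5 r(t) dt ≈ 311.333333.
T_6 ≈ 312.518519.
Error ≈ 311.333333 − 312.518519 ≈ -1.1852.

-1.1852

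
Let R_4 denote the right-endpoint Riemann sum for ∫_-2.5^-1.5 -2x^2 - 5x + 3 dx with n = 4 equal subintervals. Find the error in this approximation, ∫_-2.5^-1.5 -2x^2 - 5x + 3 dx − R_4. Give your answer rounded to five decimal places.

Exact integral: ∫_-2.5^-1.5 f(x) dx ≈ 4.8333333.
R_4 = 5.1875.
Error ≈ 4.8333333 − 5.1875 ≈ -0.35417.

-0.35417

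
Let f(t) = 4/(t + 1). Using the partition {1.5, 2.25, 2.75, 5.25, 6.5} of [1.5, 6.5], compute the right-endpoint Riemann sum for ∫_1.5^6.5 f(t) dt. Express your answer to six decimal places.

3.723077

Subinterval widths: 0.75, 0.5, 2.5, 1.25.
Right endpoints: 2.25, 2.75, 5.25, 6.5.
f(2.25) = 16/13, f(2.75) = 16/15, f(5.25) = 0.64, f(6.5) = 8/15.
Sum = Σ Δt_i · f(t_i).
Sum ≈ 3.723077.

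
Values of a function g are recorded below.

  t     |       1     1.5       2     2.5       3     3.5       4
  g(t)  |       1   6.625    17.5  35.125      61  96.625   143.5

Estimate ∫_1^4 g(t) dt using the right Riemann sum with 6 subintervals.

180.1875

Δt = 0.5.
Sum = 0.5·[6.625 + 17.5 + 35.125 + 61 + 96.625 + 143.5] = 180.1875.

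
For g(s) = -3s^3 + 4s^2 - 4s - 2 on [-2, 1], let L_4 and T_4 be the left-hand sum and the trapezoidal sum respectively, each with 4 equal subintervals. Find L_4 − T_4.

19.125

L_4 = 44.765625.
T_4 = 25.640625.
L_4 − T_4 = 19.125.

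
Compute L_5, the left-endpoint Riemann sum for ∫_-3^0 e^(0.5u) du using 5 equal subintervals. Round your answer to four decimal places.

1.3323

Δu = (0 − (-3))/5 = 0.6.
Left endpoints: -3, -2.4, -1.8, -1.2, -0.6.
f(-3) ≈ 0.2231, f(-2.4) ≈ 0.3012, f(-1.8) ≈ 0.4066, f(-1.2) ≈ 0.5488, f(-0.6) ≈ 0.7408.
Sum = Δu · [f(-3) + f(-2.4) + f(-1.8) + f(-1.2) + f(-0.6)].
Sum ≈ 1.3323.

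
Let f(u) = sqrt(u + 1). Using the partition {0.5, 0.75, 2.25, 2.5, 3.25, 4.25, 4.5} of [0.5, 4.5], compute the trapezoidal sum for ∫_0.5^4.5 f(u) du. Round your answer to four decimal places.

Subinterval widths: 0.25, 1.5, 0.25, 0.75, 1, 0.25.
f(0.5) ≈ 1.2247, f(0.75) ≈ 1.3229, f(2.25) ≈ 1.8028, f(2.5) ≈ 1.8708, f(3.25) ≈ 2.0616, f(4.25) ≈ 2.2913, f(4.5) ≈ 2.3452.
On each subinterval the trapezoid contributes (Δu_i/2)·[f(u_{i-1}) + f(u_i)].
Sum ≈ 7.3525.

7.3525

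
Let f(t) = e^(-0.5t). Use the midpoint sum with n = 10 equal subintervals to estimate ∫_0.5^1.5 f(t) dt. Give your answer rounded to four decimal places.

Δt = (1.5 − 0.5)/10 = 0.1.
Midpoints: 0.55, 0.65, 0.75, 0.85, 0.95, 1.05, 1.15, 1.25, 1.35, 1.45.
f(0.55) ≈ 0.7596, f(0.65) ≈ 0.7225, f(0.75) ≈ 0.6873, f(0.85) ≈ 0.6538, f(0.95) ≈ 0.6219, f(1.05) ≈ 0.5916, f(1.15) ≈ 0.5627, f(1.25) ≈ 0.5353, f(1.35) ≈ 0.5092, f(1.45) ≈ 0.4843.
Sum = Δt · [f(0.55) + f(0.65) + f(0.75) + ...].
Sum ≈ 0.6128.

0.6128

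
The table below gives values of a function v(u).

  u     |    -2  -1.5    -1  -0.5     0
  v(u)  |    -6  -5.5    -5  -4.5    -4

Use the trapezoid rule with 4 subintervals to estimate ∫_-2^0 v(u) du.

-10

Δu = 0.5.
T_4 = (0.5/2)·[(-6) + 2·(-5.5) + 2·(-5) + 2·(-4.5) + (-4)] = -10.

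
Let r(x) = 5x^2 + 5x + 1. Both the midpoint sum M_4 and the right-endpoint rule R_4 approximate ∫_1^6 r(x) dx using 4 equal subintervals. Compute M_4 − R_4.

M_4 = 447.578125.
R_4 = 582.34375.
M_4 − R_4 = -134.765625.

-134.765625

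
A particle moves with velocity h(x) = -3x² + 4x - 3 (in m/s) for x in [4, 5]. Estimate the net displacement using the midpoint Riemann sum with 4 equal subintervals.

Δx = (5 − 4)/4 = 0.25.
Midpoints: 4.125, 4.375, 4.625, 4.875.
h(4.125) = -37.546875, h(4.375) = -42.921875, h(4.625) = -48.671875, h(4.875) = -54.796875.
Sum = Δx · [h(4.125) + h(4.375) + h(4.625) + h(4.875)].
Sum = -45.984375.

-45.984375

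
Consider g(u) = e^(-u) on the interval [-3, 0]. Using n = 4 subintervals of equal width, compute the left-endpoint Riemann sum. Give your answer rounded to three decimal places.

27.129

Δu = (0 − (-3))/4 = 0.75.
Left endpoints: -3, -2.25, -1.5, -0.75.
g(-3) ≈ 20.086, g(-2.25) ≈ 9.488, g(-1.5) ≈ 4.482, g(-0.75) ≈ 2.117.
Sum = Δu · [g(-3) + g(-2.25) + g(-1.5) + g(-0.75)].
Sum ≈ 27.129.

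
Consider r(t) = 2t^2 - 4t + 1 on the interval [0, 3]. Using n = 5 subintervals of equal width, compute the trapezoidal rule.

3.36

Δt = (3 − 0)/5 = 0.6.
r(0) = 1, r(0.6) = -0.68, r(1.2) = -0.92, r(1.8) = 0.28, r(2.4) = 2.92, r(3) = 7.
T_5 = (Δt/2)·[r(t_0) + 2r(t_1) + ... + 2r(t_{4}) + r(t_5)].
Sum = 3.36.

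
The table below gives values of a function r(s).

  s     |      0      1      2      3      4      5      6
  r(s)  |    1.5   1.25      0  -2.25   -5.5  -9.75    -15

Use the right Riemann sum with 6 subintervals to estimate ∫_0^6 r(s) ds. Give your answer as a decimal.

Δs = 1.
Sum = 1·[1.25 + 0 + (-2.25) + (-5.5) + (-9.75) + (-15)] = -31.25.

-31.25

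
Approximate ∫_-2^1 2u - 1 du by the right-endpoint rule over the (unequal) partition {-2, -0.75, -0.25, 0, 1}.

-3.125

Subinterval widths: 1.25, 0.5, 0.25, 1.
Right endpoints: -0.75, -0.25, 0, 1.
f(-0.75) = -2.5, f(-0.25) = -1.5, f(0) = -1, f(1) = 1.
Sum = Σ Δu_i · f(u_i).
Sum = -3.125.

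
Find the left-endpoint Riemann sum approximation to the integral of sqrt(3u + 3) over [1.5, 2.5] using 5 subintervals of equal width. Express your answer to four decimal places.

2.9461

Δu = (2.5 − 1.5)/5 = 0.2.
Left endpoints: 1.5, 1.7, 1.9, 2.1, 2.3.
f(1.5) ≈ 2.7386, f(1.7) ≈ 2.8460, f(1.9) ≈ 2.9496, f(2.1) ≈ 3.0496, f(2.3) ≈ 3.1464.
Sum = Δu · [f(1.5) + f(1.7) + f(1.9) + f(2.1) + f(2.3)].
Sum ≈ 2.9461.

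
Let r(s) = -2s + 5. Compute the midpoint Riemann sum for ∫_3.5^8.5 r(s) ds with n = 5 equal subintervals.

-35

Δs = (8.5 − 3.5)/5 = 1.
Midpoints: 4, 5, 6, 7, 8.
r(4) = -3, r(5) = -5, r(6) = -7, r(7) = -9, r(8) = -11.
Sum = Δs · [r(4) + r(5) + r(6) + r(7) + r(8)].
Sum = -35.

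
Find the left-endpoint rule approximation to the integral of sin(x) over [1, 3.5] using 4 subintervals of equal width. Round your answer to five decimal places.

Δx = (3.5 − 1)/4 = 0.625.
Left endpoints: 1, 1.625, 2.25, 2.875.
f(1) ≈ 0.84147, f(1.625) ≈ 0.99853, f(2.25) ≈ 0.77807, f(2.875) ≈ 0.26345.
Sum = Δx · [f(1) + f(1.625) + f(2.25) + f(2.875)].
Sum ≈ 1.80095.

1.80095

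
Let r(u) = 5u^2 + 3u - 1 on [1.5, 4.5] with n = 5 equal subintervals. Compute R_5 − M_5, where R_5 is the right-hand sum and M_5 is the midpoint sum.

R_5 = 200.85.
M_5 = 169.8.
R_5 − M_5 = 31.05.

31.05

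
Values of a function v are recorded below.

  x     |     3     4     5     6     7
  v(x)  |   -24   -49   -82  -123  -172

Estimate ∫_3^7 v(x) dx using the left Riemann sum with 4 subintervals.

-278

Δx = 1.
Sum = 1·[(-24) + (-49) + (-82) + (-123)] = -278.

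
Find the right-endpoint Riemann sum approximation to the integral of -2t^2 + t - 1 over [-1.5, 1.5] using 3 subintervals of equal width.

Δt = (1.5 − (-1.5))/3 = 1.
Right endpoints: -0.5, 0.5, 1.5.
f(-0.5) = -2, f(0.5) = -1, f(1.5) = -4.
Sum = Δt · [f(-0.5) + f(0.5) + f(1.5)].
Sum = -7.

-7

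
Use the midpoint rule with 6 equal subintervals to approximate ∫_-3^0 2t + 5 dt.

6

Δt = (0 − (-3))/6 = 0.5.
Midpoints: -2.75, -2.25, -1.75, -1.25, -0.75, -0.25.
f(-2.75) = -0.5, f(-2.25) = 0.5, f(-1.75) = 1.5, f(-1.25) = 2.5, f(-0.75) = 3.5, f(-0.25) = 4.5.
Sum = Δt · [f(-2.75) + f(-2.25) + f(-1.75) + ...].
Sum = 6.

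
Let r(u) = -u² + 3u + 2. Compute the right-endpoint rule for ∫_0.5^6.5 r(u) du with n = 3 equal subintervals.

-44.5

Δu = (6.5 − 0.5)/3 = 2.
Right endpoints: 2.5, 4.5, 6.5.
r(2.5) = 3.25, r(4.5) = -4.75, r(6.5) = -20.75.
Sum = Δu · [r(2.5) + r(4.5) + r(6.5)].
Sum = -44.5.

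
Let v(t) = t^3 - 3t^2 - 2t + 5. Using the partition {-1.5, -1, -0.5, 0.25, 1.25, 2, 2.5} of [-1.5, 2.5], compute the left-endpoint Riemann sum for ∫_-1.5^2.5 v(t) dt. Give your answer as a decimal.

Subinterval widths: 0.5, 0.5, 0.75, 1, 0.75, 0.5.
Left endpoints: -1.5, -1, -0.5, 0.25, 1.25, 2.
v(-1.5) = -2.125, v(-1) = 3, v(-0.5) = 5.125, v(0.25) = 4.328125, v(1.25) = -0.234375, v(2) = -3.
Sum = Σ Δt_i · v(t_i).
Sum = 6.93359375.

6.93359375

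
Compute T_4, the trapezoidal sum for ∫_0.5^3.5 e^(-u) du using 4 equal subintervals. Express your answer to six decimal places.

0.603099

Δu = (3.5 − 0.5)/4 = 0.75.
f(0.5) ≈ 0.606531, f(1.25) ≈ 0.286505, f(2) ≈ 0.135335, f(2.75) ≈ 0.063928, f(3.5) ≈ 0.030197.
T_4 = (Δu/2)·[f(u_0) + 2f(u_1) + 2f(u_2) + 2f(u_3) + f(u_4)].
Sum ≈ 0.603099.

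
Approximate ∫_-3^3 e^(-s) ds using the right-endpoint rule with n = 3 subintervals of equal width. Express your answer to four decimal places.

Δs = (3 − (-3))/3 = 2.
Right endpoints: -1, 1, 3.
f(-1) ≈ 2.7183, f(1) ≈ 0.3679, f(3) ≈ 0.0498.
Sum = Δs · [f(-1) + f(1) + f(3)].
Sum ≈ 6.2719.

6.2719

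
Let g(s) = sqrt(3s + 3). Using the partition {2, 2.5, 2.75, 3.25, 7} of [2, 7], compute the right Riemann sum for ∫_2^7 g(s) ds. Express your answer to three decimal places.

22.615

Subinterval widths: 0.5, 0.25, 0.5, 3.75.
Right endpoints: 2.5, 2.75, 3.25, 7.
g(2.5) ≈ 3.240, g(2.75) ≈ 3.354, g(3.25) ≈ 3.571, g(7) ≈ 4.899.
Sum = Σ Δs_i · g(s_i).
Sum ≈ 22.615.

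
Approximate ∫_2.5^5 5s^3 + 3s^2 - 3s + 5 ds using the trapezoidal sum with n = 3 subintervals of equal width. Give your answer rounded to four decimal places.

843.3160

Δs = (5 − 2.5)/3 = 5/6.
f(2.5) = 94.375, f(10/3) = 5765/27, f(25/6) = 87755/216, f(5) = 690.
T_3 = (Δs/2)·[f(s_0) + 2f(s_1) + 2f(s_2) + f(s_3)].
Sum ≈ 843.3160.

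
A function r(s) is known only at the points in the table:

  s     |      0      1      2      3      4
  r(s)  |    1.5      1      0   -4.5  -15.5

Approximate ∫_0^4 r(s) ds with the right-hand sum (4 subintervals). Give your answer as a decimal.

Δs = 1.
Sum = 1·[1 + 0 + (-4.5) + (-15.5)] = -19.

-19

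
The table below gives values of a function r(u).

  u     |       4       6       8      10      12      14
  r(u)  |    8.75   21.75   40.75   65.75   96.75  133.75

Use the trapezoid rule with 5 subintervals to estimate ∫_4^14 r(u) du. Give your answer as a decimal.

592.5

Δu = 2.
T_5 = (2/2)·[8.75 + 2·21.75 + 2·40.75 + 2·65.75 + 2·96.75 + 133.75] = 592.5.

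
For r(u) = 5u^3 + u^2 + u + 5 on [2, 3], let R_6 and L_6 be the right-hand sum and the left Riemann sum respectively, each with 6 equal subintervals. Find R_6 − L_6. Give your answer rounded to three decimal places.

R_6 ≈ 103.67824.
L_6 ≈ 86.84491.
R_6 − L_6 ≈ 16.833.

16.833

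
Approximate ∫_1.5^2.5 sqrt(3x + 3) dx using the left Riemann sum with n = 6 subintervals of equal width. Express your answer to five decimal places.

2.95450

Δx = (2.5 − 1.5)/6 = 1/6.
Left endpoints: 1.5, 5/3, 11/6, 2, 13/6, 7/3.
f(1.5) ≈ 2.73861, f(5/3) ≈ 2.82843, f(11/6) ≈ 2.91548, f(2) ≈ 3.00000, f(13/6) ≈ 3.08221, f(7/3) ≈ 3.16228.
Sum = Δx · [f(1.5) + f(5/3) + f(11/6) + ...].
Sum ≈ 2.95450.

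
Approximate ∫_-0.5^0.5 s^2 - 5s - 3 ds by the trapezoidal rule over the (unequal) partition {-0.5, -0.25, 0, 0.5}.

Subinterval widths: 0.25, 0.25, 0.5.
f(-0.5) = -0.25, f(-0.25) = -1.6875, f(0) = -3, f(0.5) = -5.25.
On each subinterval the trapezoid contributes (Δs_i/2)·[f(s_{i-1}) + f(s_i)].
Sum = -2.890625.

-2.890625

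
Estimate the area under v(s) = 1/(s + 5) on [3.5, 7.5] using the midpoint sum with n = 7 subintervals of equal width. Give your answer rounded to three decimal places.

0.386

Δs = (7.5 − 3.5)/7 = 4/7.
Midpoints: 53/14, 61/14, 69/14, 5.5, 85/14, 93/14, 101/14.
v(53/14) = 14/123, v(61/14) = 14/131, v(69/14) = 14/139, v(5.5) = 2/21, v(85/14) = 14/155, v(93/14) = 14/163, v(101/14) = 14/171.
Sum = Δs · [v(53/14) + v(61/14) + v(69/14) + ...].
Sum ≈ 0.386.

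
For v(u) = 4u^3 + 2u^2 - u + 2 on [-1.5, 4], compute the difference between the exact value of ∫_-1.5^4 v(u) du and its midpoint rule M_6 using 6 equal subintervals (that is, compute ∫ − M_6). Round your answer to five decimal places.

Exact integral: ∫_-1.5^4 v(u) du ≈ 299.9791667.
M_6 ≈ 293.4320023.
Error ≈ 299.9791667 − 293.4320023 ≈ 6.54716.

6.54716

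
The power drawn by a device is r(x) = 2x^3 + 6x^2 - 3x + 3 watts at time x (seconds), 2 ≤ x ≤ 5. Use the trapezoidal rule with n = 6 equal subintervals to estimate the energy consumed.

519.375

Δx = (5 − 2)/6 = 0.5.
r(2) = 37, r(2.5) = 64.25, r(3) = 102, r(3.5) = 151.75, r(4) = 215, r(4.5) = 293.25, r(5) = 388.
T_6 = (Δx/2)·[r(x_0) + 2r(x_1) + ... + 2r(x_{5}) + r(x_6)].
Sum = 519.375.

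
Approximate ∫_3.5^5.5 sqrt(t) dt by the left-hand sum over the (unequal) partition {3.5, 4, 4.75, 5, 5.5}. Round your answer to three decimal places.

4.098

Subinterval widths: 0.5, 0.75, 0.25, 0.5.
Left endpoints: 3.5, 4, 4.75, 5.
f(3.5) ≈ 1.871, f(4) ≈ 2.000, f(4.75) ≈ 2.179, f(5) ≈ 2.236.
Sum = Σ Δt_i · f(t_i).
Sum ≈ 4.098.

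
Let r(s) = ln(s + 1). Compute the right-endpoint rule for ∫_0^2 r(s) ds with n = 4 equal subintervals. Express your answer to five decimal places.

1.55676

Δs = (2 − 0)/4 = 0.5.
Right endpoints: 0.5, 1, 1.5, 2.
r(0.5) ≈ 0.40547, r(1) ≈ 0.69315, r(1.5) ≈ 0.91629, r(2) ≈ 1.09861.
Sum = Δs · [r(0.5) + r(1) + r(1.5) + r(2)].
Sum ≈ 1.55676.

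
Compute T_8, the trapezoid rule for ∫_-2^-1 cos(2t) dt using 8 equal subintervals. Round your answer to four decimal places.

-0.8287

Δt = (-1 − (-2))/8 = 0.125.
f(-2) ≈ -0.6536, f(-1.875) ≈ -0.8206, f(-1.75) ≈ -0.9365, f(-1.625) ≈ -0.9941, f(-1.5) ≈ -0.9900, f(-1.375) ≈ -0.9243, f(-1.25) ≈ -0.8011, f(-1.125) ≈ -0.6282, f(-1) ≈ -0.4161.
T_8 = (Δt/2)·[f(t_0) + 2f(t_1) + ... + 2f(t_{7}) + f(t_8)].
Sum ≈ -0.8287.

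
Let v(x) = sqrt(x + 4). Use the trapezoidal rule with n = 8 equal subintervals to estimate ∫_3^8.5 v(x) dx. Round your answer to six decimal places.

17.114070

Δx = (8.5 − 3)/8 = 0.6875.
v(3) ≈ 2.645751, v(3.6875) ≈ 2.772634, v(4.375) ≈ 2.893959, v(5.0625) ≈ 3.010399, v(5.75) ≈ 3.122499, v(6.4375) ≈ 3.230712, v(7.125) ≈ 3.335416, v(7.8125) ≈ 3.436932, v(8.5) ≈ 3.535534.
T_8 = (Δx/2)·[v(x_0) + 2v(x_1) + ... + 2v(x_{7}) + v(x_8)].
Sum ≈ 17.114070.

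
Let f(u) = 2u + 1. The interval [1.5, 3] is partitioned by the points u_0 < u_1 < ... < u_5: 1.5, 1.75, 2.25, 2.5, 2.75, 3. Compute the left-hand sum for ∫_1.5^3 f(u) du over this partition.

7.75

Subinterval widths: 0.25, 0.5, 0.25, 0.25, 0.25.
Left endpoints: 1.5, 1.75, 2.25, 2.5, 2.75.
f(1.5) = 4, f(1.75) = 4.5, f(2.25) = 5.5, f(2.5) = 6, f(2.75) = 6.5.
Sum = Σ Δu_i · f(u_i).
Sum = 7.75.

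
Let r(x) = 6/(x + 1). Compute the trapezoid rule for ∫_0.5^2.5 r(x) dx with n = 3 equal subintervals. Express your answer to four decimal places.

Δx = (2.5 − 0.5)/3 = 2/3.
r(0.5) = 4, r(7/6) = 36/13, r(11/6) = 36/17, r(2.5) = 12/7.
T_3 = (Δx/2)·[r(x_0) + 2r(x_1) + 2r(x_2) + r(x_3)].
Sum ≈ 5.1627.

5.1627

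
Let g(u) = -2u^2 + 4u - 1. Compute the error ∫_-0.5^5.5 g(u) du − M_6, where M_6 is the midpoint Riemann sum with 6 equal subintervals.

-1

Exact integral: ∫_-0.5^5.5 g(u) du = -57.
M_6 = -56.
Error = -57 − (-56) = -1.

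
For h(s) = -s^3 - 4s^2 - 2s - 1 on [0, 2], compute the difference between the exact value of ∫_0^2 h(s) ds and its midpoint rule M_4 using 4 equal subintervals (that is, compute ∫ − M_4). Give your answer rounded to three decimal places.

-0.292

Exact integral: ∫_0^2 h(s) ds ≈ -20.66667.
M_4 = -20.375.
Error ≈ -20.66667 − (-20.375) ≈ -0.292.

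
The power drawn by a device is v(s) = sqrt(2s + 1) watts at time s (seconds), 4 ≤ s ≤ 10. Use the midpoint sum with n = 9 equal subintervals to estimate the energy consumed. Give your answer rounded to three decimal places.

Δs = (10 − 4)/9 = 2/3.
Midpoints: 13/3, 5, 17/3, 19/3, 7, 23/3, 25/3, 9, 29/3.
v(13/3) ≈ 3.109, v(5) ≈ 3.317, v(17/3) ≈ 3.512, v(19/3) ≈ 3.697, v(7) ≈ 3.873, v(23/3) ≈ 4.041, v(25/3) ≈ 4.203, v(9) ≈ 4.359, v(29/3) ≈ 4.509.
Sum = Δs · [v(13/3) + v(5) + v(17/3) + ...].
Sum ≈ 23.080.

23.080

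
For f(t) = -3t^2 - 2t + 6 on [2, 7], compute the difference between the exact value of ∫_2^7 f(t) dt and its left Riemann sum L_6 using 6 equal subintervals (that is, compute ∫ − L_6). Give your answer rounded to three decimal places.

Exact integral: ∫_2^7 f(t) dt = -350.
L_6 ≈ -291.31944.
Error ≈ -350 − (-291.31944) ≈ -58.681.

-58.681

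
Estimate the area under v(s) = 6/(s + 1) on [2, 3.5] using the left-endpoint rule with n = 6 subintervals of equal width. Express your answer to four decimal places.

2.5181

Δs = (3.5 − 2)/6 = 0.25.
Left endpoints: 2, 2.25, 2.5, 2.75, 3, 3.25.
v(2) = 2, v(2.25) = 24/13, v(2.5) = 12/7, v(2.75) = 1.6, v(3) = 1.5, v(3.25) = 24/17.
Sum = Δs · [v(2) + v(2.25) + v(2.5) + ...].
Sum ≈ 2.5181.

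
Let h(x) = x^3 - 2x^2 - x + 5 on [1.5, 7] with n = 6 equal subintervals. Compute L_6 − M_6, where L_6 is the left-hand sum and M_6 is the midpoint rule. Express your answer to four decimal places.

-97.8661

L_6 ≈ 274.686487.
M_6 ≈ 372.552590.
L_6 − M_6 ≈ -97.8661.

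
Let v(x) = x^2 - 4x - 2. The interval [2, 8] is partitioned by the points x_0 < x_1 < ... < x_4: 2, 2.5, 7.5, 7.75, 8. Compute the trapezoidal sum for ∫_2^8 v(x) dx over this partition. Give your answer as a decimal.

56.859375

Subinterval widths: 0.5, 5, 0.25, 0.25.
v(2) = -6, v(2.5) = -5.75, v(7.5) = 24.25, v(7.75) = 27.0625, v(8) = 30.
On each subinterval the trapezoid contributes (Δx_i/2)·[v(x_{i-1}) + v(x_i)].
Sum = 56.859375.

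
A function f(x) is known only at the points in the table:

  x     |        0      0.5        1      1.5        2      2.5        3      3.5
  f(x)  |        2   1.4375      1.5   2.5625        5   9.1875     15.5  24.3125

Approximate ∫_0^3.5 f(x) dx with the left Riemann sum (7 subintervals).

Δx = 0.5.
Sum = 0.5·[2 + 1.4375 + 1.5 + 2.5625 + 5 + 9.1875 + 15.5] = 18.59375.

18.59375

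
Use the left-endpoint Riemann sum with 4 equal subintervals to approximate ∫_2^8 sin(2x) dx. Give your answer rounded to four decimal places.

Δx = (8 − 2)/4 = 1.5.
Left endpoints: 2, 3.5, 5, 6.5.
f(2) ≈ -0.7568, f(3.5) ≈ 0.6570, f(5) ≈ -0.5440, f(6.5) ≈ 0.4202.
Sum = Δx · [f(2) + f(3.5) + f(5) + f(6.5)].
Sum ≈ -0.3355.

-0.3355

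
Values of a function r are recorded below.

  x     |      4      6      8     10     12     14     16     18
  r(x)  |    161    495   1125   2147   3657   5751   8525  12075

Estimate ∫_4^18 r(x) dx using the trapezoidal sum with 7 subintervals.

55636

Δx = 2.
T_7 = (2/2)·[161 + 2·495 + 2·1125 + 2·2147 + 2·3657 + 2·5751 + 2·8525 + 12075] = 55636.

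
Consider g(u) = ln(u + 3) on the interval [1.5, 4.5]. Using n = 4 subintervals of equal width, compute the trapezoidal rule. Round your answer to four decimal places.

5.3393

Δu = (4.5 − 1.5)/4 = 0.75.
g(1.5) ≈ 1.5041, g(2.25) ≈ 1.6582, g(3) ≈ 1.7918, g(3.75) ≈ 1.9095, g(4.5) ≈ 2.0149.
T_4 = (Δu/2)·[g(u_0) + 2g(u_1) + 2g(u_2) + 2g(u_3) + g(u_4)].
Sum ≈ 5.3393.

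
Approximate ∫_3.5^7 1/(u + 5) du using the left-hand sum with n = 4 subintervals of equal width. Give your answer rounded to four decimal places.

Δu = (7 − 3.5)/4 = 0.875.
Left endpoints: 3.5, 4.375, 5.25, 6.125.
f(3.5) = 2/17, f(4.375) = 8/75, f(5.25) = 4/41, f(6.125) = 8/89.
Sum = Δu · [f(3.5) + f(4.375) + f(5.25) + f(6.125)].
Sum ≈ 0.3603.

0.3603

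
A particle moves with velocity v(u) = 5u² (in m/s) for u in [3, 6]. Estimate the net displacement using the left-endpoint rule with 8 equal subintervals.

Δu = (6 − 3)/8 = 0.375.
Left endpoints: 3, 3.375, 3.75, 4.125, 4.5, 4.875, 5.25, 5.625.
v(3) = 45, v(3.375) = 56.953125, v(3.75) = 70.3125, v(4.125) = 85.078125, v(4.5) = 101.25, v(4.875) = 118.828125, v(5.25) = 137.8125, v(5.625) = 158.203125.
Sum = Δu · [v(3) + v(3.375) + v(3.75) + ...].
Sum = 290.0390625.

290.0390625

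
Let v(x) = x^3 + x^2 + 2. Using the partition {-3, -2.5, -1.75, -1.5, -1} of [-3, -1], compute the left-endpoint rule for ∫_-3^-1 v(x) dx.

-13.16796875

Subinterval widths: 0.5, 0.75, 0.25, 0.5.
Left endpoints: -3, -2.5, -1.75, -1.5.
v(-3) = -16, v(-2.5) = -7.375, v(-1.75) = -0.296875, v(-1.5) = 0.875.
Sum = Σ Δx_i · v(x_i).
Sum = -13.16796875.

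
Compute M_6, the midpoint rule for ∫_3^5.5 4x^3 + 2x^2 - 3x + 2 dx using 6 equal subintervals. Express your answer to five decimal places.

898.18721

Δx = (5.5 − 3)/6 = 5/12.
Midpoints: 77/24, 3.625, 97/24, 107/24, 4.875, 127/24.
f(77/24) = 501329/3456, f(3.625) = 207.9453125, f(97/24) = 990589/3456, f(107/24) = 1323119/3456, f(4.875) = 498.3359375, f(127/24) = 2193979/3456.
Sum = Δx · [f(77/24) + f(3.625) + f(97/24) + ...].
Sum ≈ 898.18721.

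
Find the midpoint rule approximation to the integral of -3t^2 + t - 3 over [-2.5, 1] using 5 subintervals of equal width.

-29.32125

Δt = (1 − (-2.5))/5 = 0.7.
Midpoints: -2.15, -1.45, -0.75, -0.05, 0.65.
f(-2.15) = -19.0175, f(-1.45) = -10.7575, f(-0.75) = -5.4375, f(-0.05) = -3.0575, f(0.65) = -3.6175.
Sum = Δt · [f(-2.15) + f(-1.45) + f(-0.75) + f(-0.05) + f(0.65)].
Sum = -29.32125.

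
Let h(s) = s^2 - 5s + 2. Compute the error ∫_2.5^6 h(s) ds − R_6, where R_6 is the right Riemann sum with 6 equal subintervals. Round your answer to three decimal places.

-3.771

Exact integral: ∫_2.5^6 h(s) ds ≈ -0.58333.
R_6 ≈ 3.18808.
Error ≈ -0.58333 − 3.18808 ≈ -3.771.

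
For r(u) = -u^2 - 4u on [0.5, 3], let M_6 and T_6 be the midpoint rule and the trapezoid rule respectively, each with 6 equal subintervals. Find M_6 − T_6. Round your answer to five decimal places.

0.10851

M_6 ≈ -26.4221644.
T_6 ≈ -26.5306713.
M_6 − T_6 ≈ 0.10851.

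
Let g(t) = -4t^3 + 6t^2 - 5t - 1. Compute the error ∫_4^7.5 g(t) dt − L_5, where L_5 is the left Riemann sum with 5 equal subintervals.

Exact integral: ∫_4^7.5 g(t) dt = -2296.4375.
L_5 = -1891.82.
Error = -2296.4375 − (-1891.82) = -404.6175.

-404.6175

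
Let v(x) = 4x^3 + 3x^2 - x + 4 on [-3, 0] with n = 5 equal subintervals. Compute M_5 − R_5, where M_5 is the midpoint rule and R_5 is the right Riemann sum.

M_5 = -36.15.
R_5 = -16.8.
M_5 − R_5 = -19.35.

-19.35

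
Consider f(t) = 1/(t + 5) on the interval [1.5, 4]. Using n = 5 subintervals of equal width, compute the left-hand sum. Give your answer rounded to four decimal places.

Δt = (4 − 1.5)/5 = 0.5.
Left endpoints: 1.5, 2, 2.5, 3, 3.5.
f(1.5) = 2/13, f(2) = 1/7, f(2.5) = 2/15, f(3) = 0.125, f(3.5) = 2/17.
Sum = Δt · [f(1.5) + f(2) + f(2.5) + f(3) + f(3.5)].
Sum ≈ 0.3363.

0.3363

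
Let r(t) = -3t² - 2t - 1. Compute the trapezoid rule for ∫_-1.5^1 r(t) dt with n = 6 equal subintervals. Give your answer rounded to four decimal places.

-5.8420

Δt = (1 − (-1.5))/6 = 5/12.
r(-1.5) = -4.75, r(-13/12) = -113/48, r(-2/3) = -1, r(-0.25) = -0.6875, r(1/6) = -17/12, r(7/12) = -3.1875, r(1) = -6.
T_6 = (Δt/2)·[r(t_0) + 2r(t_1) + ... + 2r(t_{5}) + r(t_6)].
Sum ≈ -5.8420.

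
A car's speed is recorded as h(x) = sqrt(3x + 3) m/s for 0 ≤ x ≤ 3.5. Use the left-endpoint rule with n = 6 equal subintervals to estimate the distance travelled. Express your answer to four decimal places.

9.2886

Δx = (3.5 − 0)/6 = 7/12.
Left endpoints: 0, 7/12, 7/6, 1.75, 7/3, 35/12.
h(0) ≈ 1.7321, h(7/12) ≈ 2.1794, h(7/6) ≈ 2.5495, h(1.75) ≈ 2.8723, h(7/3) ≈ 3.1623, h(35/12) ≈ 3.4278.
Sum = Δx · [h(0) + h(7/12) + h(7/6) + ...].
Sum ≈ 9.2886.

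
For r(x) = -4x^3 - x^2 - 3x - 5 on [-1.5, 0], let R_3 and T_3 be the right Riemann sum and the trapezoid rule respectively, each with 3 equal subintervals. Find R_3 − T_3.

-3.9375

R_3 = -3.625.
T_3 = 0.3125.
R_3 − T_3 = -3.9375.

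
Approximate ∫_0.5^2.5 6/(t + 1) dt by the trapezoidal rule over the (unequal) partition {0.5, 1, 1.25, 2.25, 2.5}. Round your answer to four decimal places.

Subinterval widths: 0.5, 0.25, 1, 0.25.
f(0.5) = 4, f(1) = 3, f(1.25) = 8/3, f(2.25) = 24/13, f(2.5) = 12/7.
On each subinterval the trapezoid contributes (Δt_i/2)·[f(t_{i-1}) + f(t_i)].
Sum ≈ 5.1598.

5.1598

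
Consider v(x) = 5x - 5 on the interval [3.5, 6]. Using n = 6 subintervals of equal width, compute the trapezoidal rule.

Δx = (6 − 3.5)/6 = 5/12.
v(3.5) = 12.5, v(47/12) = 175/12, v(13/3) = 50/3, v(4.75) = 18.75, v(31/6) = 125/6, v(67/12) = 275/12, v(6) = 25.
T_6 = (Δx/2)·[v(x_0) + 2v(x_1) + ... + 2v(x_{5}) + v(x_6)].
Sum = 46.875.

46.875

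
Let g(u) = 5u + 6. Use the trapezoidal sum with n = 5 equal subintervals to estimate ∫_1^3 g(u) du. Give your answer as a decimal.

32

Δu = (3 − 1)/5 = 0.4.
g(1) = 11, g(1.4) = 13, g(1.8) = 15, g(2.2) = 17, g(2.6) = 19, g(3) = 21.
T_5 = (Δu/2)·[g(u_0) + 2g(u_1) + ... + 2g(u_{4}) + g(u_5)].
Sum = 32.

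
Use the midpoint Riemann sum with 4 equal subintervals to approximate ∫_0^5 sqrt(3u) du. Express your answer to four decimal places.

13.0322

Δu = (5 − 0)/4 = 1.25.
Midpoints: 0.625, 1.875, 3.125, 4.375.
f(0.625) ≈ 1.3693, f(1.875) ≈ 2.3717, f(3.125) ≈ 3.0619, f(4.375) ≈ 3.6228.
Sum = Δu · [f(0.625) + f(1.875) + f(3.125) + f(4.375)].
Sum ≈ 13.0322.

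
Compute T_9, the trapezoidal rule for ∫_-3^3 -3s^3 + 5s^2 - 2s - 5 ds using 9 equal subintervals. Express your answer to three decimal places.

62.222

Δs = (3 − (-3))/9 = 2/3.
f(-3) = 127, f(-7/3) = 65, f(-5/3) = 235/9, f(-1) = 5, f(-1/3) = -11/3, f(1/3) = -47/9, f(1) = -5, f(5/3) = -25/3, f(7/3) = -185/9, f(3) = -47.
T_9 = (Δs/2)·[f(s_0) + 2f(s_1) + ... + 2f(s_{8}) + f(s_9)].
Sum ≈ 62.222.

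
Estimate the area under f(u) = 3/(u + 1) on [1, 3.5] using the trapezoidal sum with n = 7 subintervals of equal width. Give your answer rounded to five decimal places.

Δu = (3.5 − 1)/7 = 5/14.
f(1) = 1.5, f(19/14) = 14/11, f(12/7) = 21/19, f(29/14) = 42/43, f(17/7) = 0.875, f(39/14) = 42/53, f(22/7) = 21/29, f(3.5) = 2/3.
T_7 = (Δu/2)·[f(u_0) + 2f(u_1) + ... + 2f(u_{6}) + f(u_7)].
Sum ≈ 2.43916.

2.43916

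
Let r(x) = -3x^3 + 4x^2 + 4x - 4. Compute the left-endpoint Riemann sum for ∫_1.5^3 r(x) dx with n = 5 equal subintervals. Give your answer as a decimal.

-12.6375

Δx = (3 − 1.5)/5 = 0.3.
Left endpoints: 1.5, 1.8, 2.1, 2.4, 2.7.
r(1.5) = 0.875, r(1.8) = -1.336, r(2.1) = -5.743, r(2.4) = -12.832, r(2.7) = -23.089.
Sum = Δx · [r(1.5) + r(1.8) + r(2.1) + r(2.4) + r(2.7)].
Sum = -12.6375.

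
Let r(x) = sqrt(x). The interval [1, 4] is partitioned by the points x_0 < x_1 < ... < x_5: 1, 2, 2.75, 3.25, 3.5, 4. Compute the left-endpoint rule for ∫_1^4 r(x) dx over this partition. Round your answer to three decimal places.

Subinterval widths: 1, 0.75, 0.5, 0.25, 0.5.
Left endpoints: 1, 2, 2.75, 3.25, 3.5.
r(1) ≈ 1.000, r(2) ≈ 1.414, r(2.75) ≈ 1.658, r(3.25) ≈ 1.803, r(3.5) ≈ 1.871.
Sum = Σ Δx_i · r(x_i).
Sum ≈ 4.276.

4.276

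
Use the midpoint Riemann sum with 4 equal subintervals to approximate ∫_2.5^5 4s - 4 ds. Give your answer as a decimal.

Δs = (5 − 2.5)/4 = 0.625.
Midpoints: 2.8125, 3.4375, 4.0625, 4.6875.
f(2.8125) = 7.25, f(3.4375) = 9.75, f(4.0625) = 12.25, f(4.6875) = 14.75.
Sum = Δs · [f(2.8125) + f(3.4375) + f(4.0625) + f(4.6875)].
Sum = 27.5.

27.5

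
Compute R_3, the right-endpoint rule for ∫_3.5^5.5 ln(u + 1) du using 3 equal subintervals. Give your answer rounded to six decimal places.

Δu = (5.5 − 3.5)/3 = 2/3.
Right endpoints: 25/6, 29/6, 5.5.
f(25/6) ≈ 1.642228, f(29/6) ≈ 1.763589, f(5.5) ≈ 1.871802.
Sum = Δu · [f(25/6) + f(29/6) + f(5.5)].
Sum ≈ 3.518412.

3.518412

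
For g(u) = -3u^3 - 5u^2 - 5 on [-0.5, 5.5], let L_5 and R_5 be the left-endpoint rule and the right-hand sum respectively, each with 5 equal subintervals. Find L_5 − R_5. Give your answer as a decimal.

L_5 = -643.65.
R_5 = -1423.05.
L_5 − R_5 = 779.4.

779.4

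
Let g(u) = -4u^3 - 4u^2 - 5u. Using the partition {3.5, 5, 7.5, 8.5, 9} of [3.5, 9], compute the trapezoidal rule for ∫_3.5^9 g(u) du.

-7753.25

Subinterval widths: 1.5, 2.5, 1, 0.5.
g(3.5) = -238, g(5) = -625, g(7.5) = -1950, g(8.5) = -2788, g(9) = -3285.
On each subinterval the trapezoid contributes (Δu_i/2)·[g(u_{i-1}) + g(u_i)].
Sum = -7753.25.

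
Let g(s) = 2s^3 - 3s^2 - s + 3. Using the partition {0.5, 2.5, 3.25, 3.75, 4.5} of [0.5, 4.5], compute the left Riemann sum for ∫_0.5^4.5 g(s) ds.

Subinterval widths: 2, 0.75, 0.5, 0.75.
Left endpoints: 0.5, 2.5, 3.25, 3.75.
g(0.5) = 2, g(2.5) = 13, g(3.25) = 36.71875, g(3.75) = 62.53125.
Sum = Σ Δs_i · g(s_i).
Sum = 79.0078125.

79.0078125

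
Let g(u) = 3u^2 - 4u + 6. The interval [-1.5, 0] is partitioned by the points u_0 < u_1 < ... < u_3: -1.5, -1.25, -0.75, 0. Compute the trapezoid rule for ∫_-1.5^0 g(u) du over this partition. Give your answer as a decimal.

17.15625

Subinterval widths: 0.25, 0.5, 0.75.
g(-1.5) = 18.75, g(-1.25) = 15.6875, g(-0.75) = 10.6875, g(0) = 6.
On each subinterval the trapezoid contributes (Δu_i/2)·[g(u_{i-1}) + g(u_i)].
Sum = 17.15625.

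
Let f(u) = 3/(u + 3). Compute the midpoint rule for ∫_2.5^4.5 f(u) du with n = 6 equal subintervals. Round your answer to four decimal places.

0.9303

Δu = (4.5 − 2.5)/6 = 1/3.
Midpoints: 8/3, 3, 10/3, 11/3, 4, 13/3.
f(8/3) = 9/17, f(3) = 0.5, f(10/3) = 9/19, f(11/3) = 0.45, f(4) = 3/7, f(13/3) = 9/22.
Sum = Δu · [f(8/3) + f(3) + f(10/3) + ...].
Sum ≈ 0.9303.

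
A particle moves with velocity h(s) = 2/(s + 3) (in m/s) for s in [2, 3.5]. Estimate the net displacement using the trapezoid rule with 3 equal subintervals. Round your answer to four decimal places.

0.5254

Δs = (3.5 − 2)/3 = 0.5.
h(2) = 0.4, h(2.5) = 4/11, h(3) = 1/3, h(3.5) = 4/13.
T_3 = (Δs/2)·[h(s_0) + 2h(s_1) + 2h(s_2) + h(s_3)].
Sum ≈ 0.5254.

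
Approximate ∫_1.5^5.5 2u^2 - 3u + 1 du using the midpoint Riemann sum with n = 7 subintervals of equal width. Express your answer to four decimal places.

Δu = (5.5 − 1.5)/7 = 4/7.
Midpoints: 25/14, 33/14, 41/14, 3.5, 57/14, 65/14, 73/14.
f(25/14) = 99/49, f(33/14) = 247/49, f(41/14) = 459/49, f(3.5) = 15, f(57/14) = 1075/49, f(65/14) = 1479/49, f(73/14) = 1947/49.
Sum = Δu · [f(25/14) + f(33/14) + f(41/14) + ...].
Sum ≈ 70.4490.

70.4490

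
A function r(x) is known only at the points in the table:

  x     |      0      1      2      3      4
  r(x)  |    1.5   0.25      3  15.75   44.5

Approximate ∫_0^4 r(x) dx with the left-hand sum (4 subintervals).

20.5

Δx = 1.
Sum = 1·[1.5 + 0.25 + 3 + 15.75] = 20.5.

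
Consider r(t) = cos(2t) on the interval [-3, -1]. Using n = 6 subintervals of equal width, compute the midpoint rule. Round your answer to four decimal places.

Δt = (-1 − (-3))/6 = 1/3.
Midpoints: -17/6, -2.5, -13/6, -11/6, -1.5, -7/6.
r(-17/6) ≈ 0.8159, r(-2.5) ≈ 0.2837, r(-13/6) ≈ -0.3700, r(-11/6) ≈ -0.8653, r(-1.5) ≈ -0.9900, r(-7/6) ≈ -0.6908.
Sum = Δt · [r(-17/6) + r(-2.5) + r(-13/6) + ...].
Sum ≈ -0.6055.

-0.6055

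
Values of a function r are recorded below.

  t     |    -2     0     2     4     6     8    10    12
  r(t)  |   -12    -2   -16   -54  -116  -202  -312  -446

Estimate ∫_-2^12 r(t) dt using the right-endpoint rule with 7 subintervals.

Δt = 2.
Sum = 2·[(-2) + (-16) + (-54) + (-116) + (-202) + (-312) + (-446)] = -2296.

-2296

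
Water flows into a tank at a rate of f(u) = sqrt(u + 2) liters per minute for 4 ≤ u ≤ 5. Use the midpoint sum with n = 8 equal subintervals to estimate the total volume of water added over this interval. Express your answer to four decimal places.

Δu = (5 − 4)/8 = 0.125.
Midpoints: 4.0625, 4.1875, 4.3125, 4.4375, 4.5625, 4.6875, 4.8125, 4.9375.
f(4.0625) ≈ 2.4622, f(4.1875) ≈ 2.4875, f(4.3125) ≈ 2.5125, f(4.4375) ≈ 2.5372, f(4.5625) ≈ 2.5617, f(4.6875) ≈ 2.5860, f(4.8125) ≈ 2.6101, f(4.9375) ≈ 2.6339.
Sum = Δu · [f(4.0625) + f(4.1875) + f(4.3125) + ...].
Sum ≈ 2.5489.

2.5489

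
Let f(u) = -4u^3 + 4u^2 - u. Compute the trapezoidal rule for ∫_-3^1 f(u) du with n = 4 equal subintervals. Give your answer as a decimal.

Δu = (1 − (-3))/4 = 1.
f(-3) = 147, f(-2) = 50, f(-1) = 9, f(0) = 0, f(1) = -1.
T_4 = (Δu/2)·[f(u_0) + 2f(u_1) + 2f(u_2) + 2f(u_3) + f(u_4)].
Sum = 132.

132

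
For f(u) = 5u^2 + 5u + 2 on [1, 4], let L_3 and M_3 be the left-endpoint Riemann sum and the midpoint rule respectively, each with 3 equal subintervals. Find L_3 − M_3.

-41.25

L_3 = 106.
M_3 = 147.25.
L_3 − M_3 = -41.25.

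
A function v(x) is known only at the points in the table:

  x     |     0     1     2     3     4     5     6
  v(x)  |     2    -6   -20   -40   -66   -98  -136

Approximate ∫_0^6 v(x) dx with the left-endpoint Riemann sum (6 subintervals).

-228

Δx = 1.
Sum = 1·[2 + (-6) + (-20) + (-40) + (-66) + (-98)] = -228.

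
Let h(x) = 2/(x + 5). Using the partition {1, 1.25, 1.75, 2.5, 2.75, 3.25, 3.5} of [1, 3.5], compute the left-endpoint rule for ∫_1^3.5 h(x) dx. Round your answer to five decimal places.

Subinterval widths: 0.25, 0.5, 0.75, 0.25, 0.5, 0.25.
Left endpoints: 1, 1.25, 1.75, 2.5, 2.75, 3.25.
h(1) = 1/3, h(1.25) = 0.32, h(1.75) = 8/27, h(2.5) = 4/15, h(2.75) = 8/31, h(3.25) = 8/33.
Sum = Σ Δx_i · h(x_i).
Sum ≈ 0.72186.

0.72186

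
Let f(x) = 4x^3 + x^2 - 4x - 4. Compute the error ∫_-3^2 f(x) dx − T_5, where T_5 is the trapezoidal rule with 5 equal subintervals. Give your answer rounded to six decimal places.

Exact integral: ∫_-3^2 f(x) dx ≈ -63.33333333.
T_5 = -67.5.
Error ≈ -63.33333333 − (-67.5) ≈ 4.166667.

4.166667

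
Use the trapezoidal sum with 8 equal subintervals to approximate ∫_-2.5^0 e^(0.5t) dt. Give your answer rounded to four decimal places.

Δt = (0 − (-2.5))/8 = 0.3125.
f(-2.5) ≈ 0.2865, f(-2.1875) ≈ 0.3350, f(-1.875) ≈ 0.3916, f(-1.5625) ≈ 0.4578, f(-1.25) ≈ 0.5353, f(-0.9375) ≈ 0.6258, f(-0.625) ≈ 0.7316, f(-0.3125) ≈ 0.8553, f(0) ≈ 1.0000.
T_8 = (Δt/2)·[f(t_0) + 2f(t_1) + ... + 2f(t_{7}) + f(t_8)].
Sum ≈ 1.4299.

1.4299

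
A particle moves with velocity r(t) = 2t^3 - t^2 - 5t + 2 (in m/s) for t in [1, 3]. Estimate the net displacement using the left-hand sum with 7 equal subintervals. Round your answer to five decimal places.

10.77551

Δt = (3 − 1)/7 = 2/7.
Left endpoints: 1, 9/7, 11/7, 13/7, 15/7, 17/7, 19/7.
r(1) = -2, r(9/7) = -628/343, r(11/7) = -194/343, r(13/7) = 712/343, r(15/7) = 2186/343, r(17/7) = 4324/343, r(19/7) = 7222/343.
Sum = Δt · [r(1) + r(9/7) + r(11/7) + ...].
Sum ≈ 10.77551.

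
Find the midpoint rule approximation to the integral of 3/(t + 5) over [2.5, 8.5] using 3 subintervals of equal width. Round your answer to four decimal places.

Δt = (8.5 − 2.5)/3 = 2.
Midpoints: 3.5, 5.5, 7.5.
f(3.5) = 6/17, f(5.5) = 2/7, f(7.5) = 0.24.
Sum = Δt · [f(3.5) + f(5.5) + f(7.5)].
Sum ≈ 1.7573.

1.7573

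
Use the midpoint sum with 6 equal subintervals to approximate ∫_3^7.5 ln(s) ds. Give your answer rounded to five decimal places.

Δs = (7.5 − 3)/6 = 0.75.
Midpoints: 3.375, 4.125, 4.875, 5.625, 6.375, 7.125.
f(3.375) ≈ 1.21640, f(4.125) ≈ 1.41707, f(4.875) ≈ 1.58412, f(5.625) ≈ 1.72722, f(6.375) ≈ 1.85238, f(7.125) ≈ 1.96361.
Sum = Δs · [f(3.375) + f(4.125) + f(4.875) + ...].
Sum ≈ 7.32060.

7.32060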